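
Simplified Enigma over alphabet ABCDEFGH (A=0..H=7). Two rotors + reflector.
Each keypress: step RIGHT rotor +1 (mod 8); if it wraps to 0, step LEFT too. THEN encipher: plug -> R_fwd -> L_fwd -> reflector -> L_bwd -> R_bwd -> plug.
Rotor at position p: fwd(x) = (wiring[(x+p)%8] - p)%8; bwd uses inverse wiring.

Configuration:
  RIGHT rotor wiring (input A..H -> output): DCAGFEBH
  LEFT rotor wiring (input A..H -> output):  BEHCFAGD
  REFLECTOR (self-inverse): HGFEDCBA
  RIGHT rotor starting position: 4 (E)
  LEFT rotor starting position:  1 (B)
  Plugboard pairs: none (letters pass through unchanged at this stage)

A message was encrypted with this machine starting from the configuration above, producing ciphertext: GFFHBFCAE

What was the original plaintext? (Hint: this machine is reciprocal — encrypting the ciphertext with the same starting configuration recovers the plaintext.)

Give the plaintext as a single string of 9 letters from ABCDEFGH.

Char 1 ('G'): step: R->5, L=1; G->plug->G->R->B->L->G->refl->B->L'->C->R'->C->plug->C
Char 2 ('F'): step: R->6, L=1; F->plug->F->R->A->L->D->refl->E->L'->D->R'->A->plug->A
Char 3 ('F'): step: R->7, L=1; F->plug->F->R->G->L->C->refl->F->L'->F->R'->G->plug->G
Char 4 ('H'): step: R->0, L->2 (L advanced); H->plug->H->R->H->L->C->refl->F->L'->A->R'->C->plug->C
Char 5 ('B'): step: R->1, L=2; B->plug->B->R->H->L->C->refl->F->L'->A->R'->F->plug->F
Char 6 ('F'): step: R->2, L=2; F->plug->F->R->F->L->B->refl->G->L'->D->R'->C->plug->C
Char 7 ('C'): step: R->3, L=2; C->plug->C->R->B->L->A->refl->H->L'->G->R'->D->plug->D
Char 8 ('A'): step: R->4, L=2; A->plug->A->R->B->L->A->refl->H->L'->G->R'->F->plug->F
Char 9 ('E'): step: R->5, L=2; E->plug->E->R->F->L->B->refl->G->L'->D->R'->F->plug->F

Answer: CAGCFCDFF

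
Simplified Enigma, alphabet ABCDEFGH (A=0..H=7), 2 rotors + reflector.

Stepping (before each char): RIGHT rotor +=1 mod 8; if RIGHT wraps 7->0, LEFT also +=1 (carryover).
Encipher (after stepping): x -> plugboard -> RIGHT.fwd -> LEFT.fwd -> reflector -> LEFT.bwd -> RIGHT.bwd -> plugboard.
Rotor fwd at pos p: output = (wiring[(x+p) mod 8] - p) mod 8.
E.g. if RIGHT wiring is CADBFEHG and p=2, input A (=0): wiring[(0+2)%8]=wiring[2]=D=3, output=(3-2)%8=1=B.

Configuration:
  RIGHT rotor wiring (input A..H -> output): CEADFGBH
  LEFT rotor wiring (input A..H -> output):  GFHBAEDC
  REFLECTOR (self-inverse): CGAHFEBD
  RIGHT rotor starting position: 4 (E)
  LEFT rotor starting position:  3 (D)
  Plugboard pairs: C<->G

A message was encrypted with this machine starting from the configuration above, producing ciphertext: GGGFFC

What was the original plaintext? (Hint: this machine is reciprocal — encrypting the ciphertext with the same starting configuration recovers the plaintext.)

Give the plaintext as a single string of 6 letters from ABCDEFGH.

Answer: HFEABE

Derivation:
Char 1 ('G'): step: R->5, L=3; G->plug->C->R->C->L->B->refl->G->L'->A->R'->H->plug->H
Char 2 ('G'): step: R->6, L=3; G->plug->C->R->E->L->H->refl->D->L'->F->R'->F->plug->F
Char 3 ('G'): step: R->7, L=3; G->plug->C->R->F->L->D->refl->H->L'->E->R'->E->plug->E
Char 4 ('F'): step: R->0, L->4 (L advanced); F->plug->F->R->G->L->D->refl->H->L'->C->R'->A->plug->A
Char 5 ('F'): step: R->1, L=4; F->plug->F->R->A->L->E->refl->F->L'->H->R'->B->plug->B
Char 6 ('C'): step: R->2, L=4; C->plug->G->R->A->L->E->refl->F->L'->H->R'->E->plug->E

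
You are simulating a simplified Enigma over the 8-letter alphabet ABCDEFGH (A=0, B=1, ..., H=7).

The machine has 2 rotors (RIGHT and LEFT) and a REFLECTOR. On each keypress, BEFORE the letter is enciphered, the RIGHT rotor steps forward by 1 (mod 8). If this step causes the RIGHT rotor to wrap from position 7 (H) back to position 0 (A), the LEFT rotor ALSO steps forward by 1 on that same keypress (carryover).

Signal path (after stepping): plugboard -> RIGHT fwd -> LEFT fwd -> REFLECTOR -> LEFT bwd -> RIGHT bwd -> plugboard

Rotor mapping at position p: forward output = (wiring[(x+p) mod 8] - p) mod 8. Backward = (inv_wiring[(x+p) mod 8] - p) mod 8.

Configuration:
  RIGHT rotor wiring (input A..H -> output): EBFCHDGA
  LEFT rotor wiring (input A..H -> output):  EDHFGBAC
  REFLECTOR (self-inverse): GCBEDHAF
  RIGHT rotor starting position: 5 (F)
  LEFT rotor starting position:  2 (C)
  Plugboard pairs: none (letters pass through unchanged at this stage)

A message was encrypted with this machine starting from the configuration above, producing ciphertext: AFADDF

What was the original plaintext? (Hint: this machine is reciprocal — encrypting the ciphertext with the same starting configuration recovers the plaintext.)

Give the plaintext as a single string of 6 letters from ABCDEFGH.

Char 1 ('A'): step: R->6, L=2; A->plug->A->R->A->L->F->refl->H->L'->D->R'->D->plug->D
Char 2 ('F'): step: R->7, L=2; F->plug->F->R->A->L->F->refl->H->L'->D->R'->E->plug->E
Char 3 ('A'): step: R->0, L->3 (L advanced); A->plug->A->R->E->L->H->refl->F->L'->D->R'->F->plug->F
Char 4 ('D'): step: R->1, L=3; D->plug->D->R->G->L->A->refl->G->L'->C->R'->E->plug->E
Char 5 ('D'): step: R->2, L=3; D->plug->D->R->B->L->D->refl->E->L'->H->R'->H->plug->H
Char 6 ('F'): step: R->3, L=3; F->plug->F->R->B->L->D->refl->E->L'->H->R'->A->plug->A

Answer: DEFEHA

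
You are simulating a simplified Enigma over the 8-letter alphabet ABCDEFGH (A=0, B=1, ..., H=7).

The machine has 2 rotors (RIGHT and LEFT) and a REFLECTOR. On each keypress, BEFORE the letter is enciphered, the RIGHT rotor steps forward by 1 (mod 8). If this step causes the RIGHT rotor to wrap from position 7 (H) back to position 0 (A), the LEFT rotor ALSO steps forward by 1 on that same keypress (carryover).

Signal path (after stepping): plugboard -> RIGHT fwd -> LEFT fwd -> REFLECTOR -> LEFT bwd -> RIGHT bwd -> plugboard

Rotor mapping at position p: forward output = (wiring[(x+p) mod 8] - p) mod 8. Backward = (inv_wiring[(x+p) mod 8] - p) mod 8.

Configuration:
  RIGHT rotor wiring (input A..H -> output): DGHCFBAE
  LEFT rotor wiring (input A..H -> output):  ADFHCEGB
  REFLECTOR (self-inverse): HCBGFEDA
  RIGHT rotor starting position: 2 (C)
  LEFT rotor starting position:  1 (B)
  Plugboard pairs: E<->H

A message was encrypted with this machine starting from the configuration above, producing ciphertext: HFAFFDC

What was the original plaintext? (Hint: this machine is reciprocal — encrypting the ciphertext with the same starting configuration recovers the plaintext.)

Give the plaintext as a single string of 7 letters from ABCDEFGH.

Char 1 ('H'): step: R->3, L=1; H->plug->E->R->B->L->E->refl->F->L'->F->R'->D->plug->D
Char 2 ('F'): step: R->4, L=1; F->plug->F->R->C->L->G->refl->D->L'->E->R'->C->plug->C
Char 3 ('A'): step: R->5, L=1; A->plug->A->R->E->L->D->refl->G->L'->C->R'->F->plug->F
Char 4 ('F'): step: R->6, L=1; F->plug->F->R->E->L->D->refl->G->L'->C->R'->A->plug->A
Char 5 ('F'): step: R->7, L=1; F->plug->F->R->G->L->A->refl->H->L'->H->R'->C->plug->C
Char 6 ('D'): step: R->0, L->2 (L advanced); D->plug->D->R->C->L->A->refl->H->L'->F->R'->E->plug->H
Char 7 ('C'): step: R->1, L=2; C->plug->C->R->B->L->F->refl->E->L'->E->R'->D->plug->D

Answer: DCFACHD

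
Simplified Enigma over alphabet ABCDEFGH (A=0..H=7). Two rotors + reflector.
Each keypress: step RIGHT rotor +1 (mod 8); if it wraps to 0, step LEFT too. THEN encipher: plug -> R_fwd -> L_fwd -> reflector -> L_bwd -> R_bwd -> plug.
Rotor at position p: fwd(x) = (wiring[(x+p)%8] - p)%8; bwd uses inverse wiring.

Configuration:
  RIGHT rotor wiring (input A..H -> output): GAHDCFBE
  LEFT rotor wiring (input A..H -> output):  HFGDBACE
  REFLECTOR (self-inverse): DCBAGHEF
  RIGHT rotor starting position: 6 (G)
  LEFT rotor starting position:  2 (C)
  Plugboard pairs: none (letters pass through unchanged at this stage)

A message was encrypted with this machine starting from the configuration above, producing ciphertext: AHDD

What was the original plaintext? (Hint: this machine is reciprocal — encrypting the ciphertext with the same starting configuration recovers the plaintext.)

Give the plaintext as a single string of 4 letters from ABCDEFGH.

Char 1 ('A'): step: R->7, L=2; A->plug->A->R->F->L->C->refl->B->L'->B->R'->C->plug->C
Char 2 ('H'): step: R->0, L->3 (L advanced); H->plug->H->R->E->L->B->refl->C->L'->G->R'->A->plug->A
Char 3 ('D'): step: R->1, L=3; D->plug->D->R->B->L->G->refl->E->L'->F->R'->H->plug->H
Char 4 ('D'): step: R->2, L=3; D->plug->D->R->D->L->H->refl->F->L'->C->R'->F->plug->F

Answer: CAHF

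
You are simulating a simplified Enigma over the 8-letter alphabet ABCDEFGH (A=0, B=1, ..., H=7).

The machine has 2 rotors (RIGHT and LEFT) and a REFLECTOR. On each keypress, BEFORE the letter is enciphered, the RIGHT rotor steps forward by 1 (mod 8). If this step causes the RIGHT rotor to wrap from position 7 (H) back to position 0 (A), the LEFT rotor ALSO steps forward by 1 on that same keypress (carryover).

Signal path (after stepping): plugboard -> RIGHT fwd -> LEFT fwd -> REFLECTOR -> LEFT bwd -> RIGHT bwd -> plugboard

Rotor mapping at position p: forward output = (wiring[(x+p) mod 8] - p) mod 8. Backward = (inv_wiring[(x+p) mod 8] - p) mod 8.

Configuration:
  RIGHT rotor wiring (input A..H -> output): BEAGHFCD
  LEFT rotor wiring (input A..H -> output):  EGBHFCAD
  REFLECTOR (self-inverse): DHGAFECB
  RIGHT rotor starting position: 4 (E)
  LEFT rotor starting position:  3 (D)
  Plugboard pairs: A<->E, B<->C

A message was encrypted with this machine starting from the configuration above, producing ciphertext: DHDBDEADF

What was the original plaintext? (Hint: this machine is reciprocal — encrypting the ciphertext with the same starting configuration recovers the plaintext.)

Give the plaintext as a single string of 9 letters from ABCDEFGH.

Answer: BGAHGHEGE

Derivation:
Char 1 ('D'): step: R->5, L=3; D->plug->D->R->E->L->A->refl->D->L'->G->R'->C->plug->B
Char 2 ('H'): step: R->6, L=3; H->plug->H->R->H->L->G->refl->C->L'->B->R'->G->plug->G
Char 3 ('D'): step: R->7, L=3; D->plug->D->R->B->L->C->refl->G->L'->H->R'->E->plug->A
Char 4 ('B'): step: R->0, L->4 (L advanced); B->plug->C->R->A->L->B->refl->H->L'->D->R'->H->plug->H
Char 5 ('D'): step: R->1, L=4; D->plug->D->R->G->L->F->refl->E->L'->C->R'->G->plug->G
Char 6 ('E'): step: R->2, L=4; E->plug->A->R->G->L->F->refl->E->L'->C->R'->H->plug->H
Char 7 ('A'): step: R->3, L=4; A->plug->E->R->A->L->B->refl->H->L'->D->R'->A->plug->E
Char 8 ('D'): step: R->4, L=4; D->plug->D->R->H->L->D->refl->A->L'->E->R'->G->plug->G
Char 9 ('F'): step: R->5, L=4; F->plug->F->R->D->L->H->refl->B->L'->A->R'->A->plug->E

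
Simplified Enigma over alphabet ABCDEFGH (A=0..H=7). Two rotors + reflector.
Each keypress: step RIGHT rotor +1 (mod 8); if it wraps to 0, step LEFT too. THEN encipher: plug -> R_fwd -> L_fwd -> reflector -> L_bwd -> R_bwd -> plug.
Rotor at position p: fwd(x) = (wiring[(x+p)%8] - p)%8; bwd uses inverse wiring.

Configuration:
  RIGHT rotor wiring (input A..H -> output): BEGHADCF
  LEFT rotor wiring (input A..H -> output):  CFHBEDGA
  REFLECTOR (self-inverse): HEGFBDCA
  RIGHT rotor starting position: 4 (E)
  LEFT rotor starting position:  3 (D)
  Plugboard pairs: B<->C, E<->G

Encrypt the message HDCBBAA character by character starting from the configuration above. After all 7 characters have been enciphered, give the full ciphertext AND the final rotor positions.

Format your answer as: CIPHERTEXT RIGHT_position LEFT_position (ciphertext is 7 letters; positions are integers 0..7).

Char 1 ('H'): step: R->5, L=3; H->plug->H->R->D->L->D->refl->F->L'->E->R'->D->plug->D
Char 2 ('D'): step: R->6, L=3; D->plug->D->R->G->L->C->refl->G->L'->A->R'->E->plug->G
Char 3 ('C'): step: R->7, L=3; C->plug->B->R->C->L->A->refl->H->L'->F->R'->C->plug->B
Char 4 ('B'): step: R->0, L->4 (L advanced); B->plug->C->R->G->L->D->refl->F->L'->H->R'->D->plug->D
Char 5 ('B'): step: R->1, L=4; B->plug->C->R->G->L->D->refl->F->L'->H->R'->D->plug->D
Char 6 ('A'): step: R->2, L=4; A->plug->A->R->E->L->G->refl->C->L'->C->R'->H->plug->H
Char 7 ('A'): step: R->3, L=4; A->plug->A->R->E->L->G->refl->C->L'->C->R'->E->plug->G
Final: ciphertext=DGBDDHG, RIGHT=3, LEFT=4

Answer: DGBDDHG 3 4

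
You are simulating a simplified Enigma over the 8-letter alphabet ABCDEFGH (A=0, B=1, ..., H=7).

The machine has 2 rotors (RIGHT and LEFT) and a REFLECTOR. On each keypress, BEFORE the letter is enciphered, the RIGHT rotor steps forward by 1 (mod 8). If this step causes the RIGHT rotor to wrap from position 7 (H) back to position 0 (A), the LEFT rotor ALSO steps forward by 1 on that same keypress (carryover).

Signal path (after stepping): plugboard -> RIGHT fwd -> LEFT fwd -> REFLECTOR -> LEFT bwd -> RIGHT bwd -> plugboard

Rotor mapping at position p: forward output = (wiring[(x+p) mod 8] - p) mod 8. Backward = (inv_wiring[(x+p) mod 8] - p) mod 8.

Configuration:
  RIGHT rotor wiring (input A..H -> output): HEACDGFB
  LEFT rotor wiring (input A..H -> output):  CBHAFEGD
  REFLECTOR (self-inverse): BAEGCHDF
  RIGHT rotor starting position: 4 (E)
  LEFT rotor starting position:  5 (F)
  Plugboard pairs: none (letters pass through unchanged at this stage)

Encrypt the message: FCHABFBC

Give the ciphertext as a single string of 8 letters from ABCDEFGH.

Answer: BAAEAEFH

Derivation:
Char 1 ('F'): step: R->5, L=5; F->plug->F->R->D->L->F->refl->H->L'->A->R'->B->plug->B
Char 2 ('C'): step: R->6, L=5; C->plug->C->R->B->L->B->refl->A->L'->H->R'->A->plug->A
Char 3 ('H'): step: R->7, L=5; H->plug->H->R->G->L->D->refl->G->L'->C->R'->A->plug->A
Char 4 ('A'): step: R->0, L->6 (L advanced); A->plug->A->R->H->L->G->refl->D->L'->D->R'->E->plug->E
Char 5 ('B'): step: R->1, L=6; B->plug->B->R->H->L->G->refl->D->L'->D->R'->A->plug->A
Char 6 ('F'): step: R->2, L=6; F->plug->F->R->H->L->G->refl->D->L'->D->R'->E->plug->E
Char 7 ('B'): step: R->3, L=6; B->plug->B->R->A->L->A->refl->B->L'->E->R'->F->plug->F
Char 8 ('C'): step: R->4, L=6; C->plug->C->R->B->L->F->refl->H->L'->G->R'->H->plug->H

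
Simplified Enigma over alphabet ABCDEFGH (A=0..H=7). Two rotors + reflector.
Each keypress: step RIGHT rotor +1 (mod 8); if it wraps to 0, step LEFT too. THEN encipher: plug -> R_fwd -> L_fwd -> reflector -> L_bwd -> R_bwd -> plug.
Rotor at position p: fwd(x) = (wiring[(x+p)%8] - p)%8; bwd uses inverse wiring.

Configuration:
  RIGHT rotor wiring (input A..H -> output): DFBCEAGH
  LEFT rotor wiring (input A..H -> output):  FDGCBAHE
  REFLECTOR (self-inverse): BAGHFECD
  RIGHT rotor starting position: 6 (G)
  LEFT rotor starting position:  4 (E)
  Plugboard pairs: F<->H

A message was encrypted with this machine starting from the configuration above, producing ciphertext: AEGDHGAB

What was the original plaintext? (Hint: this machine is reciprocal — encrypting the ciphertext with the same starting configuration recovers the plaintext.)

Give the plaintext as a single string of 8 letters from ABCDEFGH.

Char 1 ('A'): step: R->7, L=4; A->plug->A->R->A->L->F->refl->E->L'->B->R'->G->plug->G
Char 2 ('E'): step: R->0, L->5 (L advanced); E->plug->E->R->E->L->G->refl->C->L'->B->R'->C->plug->C
Char 3 ('G'): step: R->1, L=5; G->plug->G->R->G->L->F->refl->E->L'->H->R'->E->plug->E
Char 4 ('D'): step: R->2, L=5; D->plug->D->R->G->L->F->refl->E->L'->H->R'->A->plug->A
Char 5 ('H'): step: R->3, L=5; H->plug->F->R->A->L->D->refl->H->L'->C->R'->G->plug->G
Char 6 ('G'): step: R->4, L=5; G->plug->G->R->F->L->B->refl->A->L'->D->R'->D->plug->D
Char 7 ('A'): step: R->5, L=5; A->plug->A->R->D->L->A->refl->B->L'->F->R'->G->plug->G
Char 8 ('B'): step: R->6, L=5; B->plug->B->R->B->L->C->refl->G->L'->E->R'->F->plug->H

Answer: GCEAGDGH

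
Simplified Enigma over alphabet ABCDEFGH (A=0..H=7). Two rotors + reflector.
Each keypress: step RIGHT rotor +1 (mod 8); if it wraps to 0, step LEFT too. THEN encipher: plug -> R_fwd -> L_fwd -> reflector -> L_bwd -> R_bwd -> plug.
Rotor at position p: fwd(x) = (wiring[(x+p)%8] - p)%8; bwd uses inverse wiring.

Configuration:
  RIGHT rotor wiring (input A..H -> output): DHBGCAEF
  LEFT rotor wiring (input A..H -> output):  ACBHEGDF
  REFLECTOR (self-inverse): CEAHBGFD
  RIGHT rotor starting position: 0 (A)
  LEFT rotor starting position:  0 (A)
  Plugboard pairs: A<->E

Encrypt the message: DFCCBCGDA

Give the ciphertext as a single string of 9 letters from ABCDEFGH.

Char 1 ('D'): step: R->1, L=0; D->plug->D->R->B->L->C->refl->A->L'->A->R'->B->plug->B
Char 2 ('F'): step: R->2, L=0; F->plug->F->R->D->L->H->refl->D->L'->G->R'->D->plug->D
Char 3 ('C'): step: R->3, L=0; C->plug->C->R->F->L->G->refl->F->L'->H->R'->B->plug->B
Char 4 ('C'): step: R->4, L=0; C->plug->C->R->A->L->A->refl->C->L'->B->R'->D->plug->D
Char 5 ('B'): step: R->5, L=0; B->plug->B->R->H->L->F->refl->G->L'->F->R'->H->plug->H
Char 6 ('C'): step: R->6, L=0; C->plug->C->R->F->L->G->refl->F->L'->H->R'->B->plug->B
Char 7 ('G'): step: R->7, L=0; G->plug->G->R->B->L->C->refl->A->L'->A->R'->C->plug->C
Char 8 ('D'): step: R->0, L->1 (L advanced); D->plug->D->R->G->L->E->refl->B->L'->A->R'->F->plug->F
Char 9 ('A'): step: R->1, L=1; A->plug->E->R->H->L->H->refl->D->L'->D->R'->F->plug->F

Answer: BDBDHBCFF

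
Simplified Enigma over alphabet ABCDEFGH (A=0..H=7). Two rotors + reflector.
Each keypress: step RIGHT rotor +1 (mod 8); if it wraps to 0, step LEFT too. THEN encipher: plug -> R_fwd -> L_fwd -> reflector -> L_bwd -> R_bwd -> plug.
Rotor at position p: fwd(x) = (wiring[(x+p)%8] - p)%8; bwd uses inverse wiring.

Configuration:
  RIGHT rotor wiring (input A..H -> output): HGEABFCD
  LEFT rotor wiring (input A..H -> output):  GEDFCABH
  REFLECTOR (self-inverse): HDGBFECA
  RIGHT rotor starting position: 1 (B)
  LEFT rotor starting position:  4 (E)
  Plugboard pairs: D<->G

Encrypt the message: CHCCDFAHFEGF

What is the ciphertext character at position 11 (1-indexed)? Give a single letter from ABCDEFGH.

Char 1 ('C'): step: R->2, L=4; C->plug->C->R->H->L->B->refl->D->L'->D->R'->D->plug->G
Char 2 ('H'): step: R->3, L=4; H->plug->H->R->B->L->E->refl->F->L'->C->R'->C->plug->C
Char 3 ('C'): step: R->4, L=4; C->plug->C->R->G->L->H->refl->A->L'->F->R'->A->plug->A
Char 4 ('C'): step: R->5, L=4; C->plug->C->R->G->L->H->refl->A->L'->F->R'->B->plug->B
Char 5 ('D'): step: R->6, L=4; D->plug->G->R->D->L->D->refl->B->L'->H->R'->H->plug->H
Char 6 ('F'): step: R->7, L=4; F->plug->F->R->C->L->F->refl->E->L'->B->R'->E->plug->E
Char 7 ('A'): step: R->0, L->5 (L advanced); A->plug->A->R->H->L->F->refl->E->L'->B->R'->E->plug->E
Char 8 ('H'): step: R->1, L=5; H->plug->H->R->G->L->A->refl->H->L'->E->R'->E->plug->E
Char 9 ('F'): step: R->2, L=5; F->plug->F->R->B->L->E->refl->F->L'->H->R'->C->plug->C
Char 10 ('E'): step: R->3, L=5; E->plug->E->R->A->L->D->refl->B->L'->D->R'->G->plug->D
Char 11 ('G'): step: R->4, L=5; G->plug->D->R->H->L->F->refl->E->L'->B->R'->B->plug->B

B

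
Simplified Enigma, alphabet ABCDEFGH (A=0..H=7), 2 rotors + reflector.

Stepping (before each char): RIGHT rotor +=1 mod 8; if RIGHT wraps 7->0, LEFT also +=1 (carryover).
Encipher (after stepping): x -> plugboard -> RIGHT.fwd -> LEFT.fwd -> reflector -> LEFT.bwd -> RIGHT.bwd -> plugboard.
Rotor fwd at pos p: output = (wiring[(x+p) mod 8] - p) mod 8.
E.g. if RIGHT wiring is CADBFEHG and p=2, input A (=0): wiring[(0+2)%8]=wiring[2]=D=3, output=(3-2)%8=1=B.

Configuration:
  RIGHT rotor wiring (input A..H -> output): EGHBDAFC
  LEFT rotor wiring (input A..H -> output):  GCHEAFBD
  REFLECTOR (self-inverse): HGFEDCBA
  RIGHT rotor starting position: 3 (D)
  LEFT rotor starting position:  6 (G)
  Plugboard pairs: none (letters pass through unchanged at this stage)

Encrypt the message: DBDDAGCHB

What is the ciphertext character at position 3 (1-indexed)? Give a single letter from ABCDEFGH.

Char 1 ('D'): step: R->4, L=6; D->plug->D->R->G->L->C->refl->F->L'->B->R'->C->plug->C
Char 2 ('B'): step: R->5, L=6; B->plug->B->R->A->L->D->refl->E->L'->D->R'->A->plug->A
Char 3 ('D'): step: R->6, L=6; D->plug->D->R->A->L->D->refl->E->L'->D->R'->F->plug->F

F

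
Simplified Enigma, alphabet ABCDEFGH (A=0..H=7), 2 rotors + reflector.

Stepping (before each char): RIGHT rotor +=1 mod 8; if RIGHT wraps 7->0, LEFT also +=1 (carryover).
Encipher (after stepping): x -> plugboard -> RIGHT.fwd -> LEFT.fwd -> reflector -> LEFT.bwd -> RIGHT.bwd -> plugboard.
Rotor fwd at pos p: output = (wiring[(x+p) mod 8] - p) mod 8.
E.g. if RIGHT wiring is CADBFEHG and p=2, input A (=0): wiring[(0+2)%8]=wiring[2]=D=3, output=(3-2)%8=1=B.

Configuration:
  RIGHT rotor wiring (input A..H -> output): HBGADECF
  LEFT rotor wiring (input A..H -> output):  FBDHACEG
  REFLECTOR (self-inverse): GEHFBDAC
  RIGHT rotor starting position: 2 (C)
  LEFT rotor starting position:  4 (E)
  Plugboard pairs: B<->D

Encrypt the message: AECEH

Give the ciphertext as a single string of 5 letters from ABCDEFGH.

Char 1 ('A'): step: R->3, L=4; A->plug->A->R->F->L->F->refl->D->L'->H->R'->D->plug->B
Char 2 ('E'): step: R->4, L=4; E->plug->E->R->D->L->C->refl->H->L'->G->R'->C->plug->C
Char 3 ('C'): step: R->5, L=4; C->plug->C->R->A->L->E->refl->B->L'->E->R'->E->plug->E
Char 4 ('E'): step: R->6, L=4; E->plug->E->R->A->L->E->refl->B->L'->E->R'->A->plug->A
Char 5 ('H'): step: R->7, L=4; H->plug->H->R->D->L->C->refl->H->L'->G->R'->A->plug->A

Answer: BCEAA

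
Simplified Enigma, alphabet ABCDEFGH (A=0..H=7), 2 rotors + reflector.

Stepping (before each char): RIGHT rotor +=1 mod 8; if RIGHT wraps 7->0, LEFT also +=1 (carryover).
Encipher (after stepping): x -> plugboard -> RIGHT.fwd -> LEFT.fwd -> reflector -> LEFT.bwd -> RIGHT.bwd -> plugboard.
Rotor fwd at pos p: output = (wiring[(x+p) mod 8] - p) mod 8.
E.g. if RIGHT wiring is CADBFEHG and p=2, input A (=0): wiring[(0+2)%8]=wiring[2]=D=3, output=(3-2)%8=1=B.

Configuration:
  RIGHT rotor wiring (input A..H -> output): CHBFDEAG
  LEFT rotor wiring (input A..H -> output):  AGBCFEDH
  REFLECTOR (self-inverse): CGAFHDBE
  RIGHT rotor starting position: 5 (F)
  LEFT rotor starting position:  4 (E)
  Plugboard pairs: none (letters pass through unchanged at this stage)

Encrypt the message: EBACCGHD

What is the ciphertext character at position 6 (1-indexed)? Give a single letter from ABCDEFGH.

Char 1 ('E'): step: R->6, L=4; E->plug->E->R->D->L->D->refl->F->L'->G->R'->H->plug->H
Char 2 ('B'): step: R->7, L=4; B->plug->B->R->D->L->D->refl->F->L'->G->R'->E->plug->E
Char 3 ('A'): step: R->0, L->5 (L advanced); A->plug->A->R->C->L->C->refl->A->L'->H->R'->B->plug->B
Char 4 ('C'): step: R->1, L=5; C->plug->C->R->E->L->B->refl->G->L'->B->R'->H->plug->H
Char 5 ('C'): step: R->2, L=5; C->plug->C->R->B->L->G->refl->B->L'->E->R'->F->plug->F
Char 6 ('G'): step: R->3, L=5; G->plug->G->R->E->L->B->refl->G->L'->B->R'->C->plug->C

C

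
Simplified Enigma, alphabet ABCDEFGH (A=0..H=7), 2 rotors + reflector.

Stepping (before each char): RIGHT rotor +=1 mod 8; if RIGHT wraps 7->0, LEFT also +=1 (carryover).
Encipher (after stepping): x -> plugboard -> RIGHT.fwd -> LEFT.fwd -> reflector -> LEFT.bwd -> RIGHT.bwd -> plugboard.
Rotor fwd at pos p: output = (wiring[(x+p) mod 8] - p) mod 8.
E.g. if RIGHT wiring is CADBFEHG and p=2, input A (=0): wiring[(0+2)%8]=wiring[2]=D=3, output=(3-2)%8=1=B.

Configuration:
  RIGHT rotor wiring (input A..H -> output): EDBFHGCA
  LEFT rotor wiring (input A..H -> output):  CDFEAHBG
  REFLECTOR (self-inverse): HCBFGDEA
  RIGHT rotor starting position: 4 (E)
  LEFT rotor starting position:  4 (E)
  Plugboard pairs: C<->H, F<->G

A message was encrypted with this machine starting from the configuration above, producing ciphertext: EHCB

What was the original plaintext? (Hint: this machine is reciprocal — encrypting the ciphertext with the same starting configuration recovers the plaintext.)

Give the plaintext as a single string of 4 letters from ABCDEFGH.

Answer: HEEE

Derivation:
Char 1 ('E'): step: R->5, L=4; E->plug->E->R->G->L->B->refl->C->L'->D->R'->C->plug->H
Char 2 ('H'): step: R->6, L=4; H->plug->C->R->G->L->B->refl->C->L'->D->R'->E->plug->E
Char 3 ('C'): step: R->7, L=4; C->plug->H->R->D->L->C->refl->B->L'->G->R'->E->plug->E
Char 4 ('B'): step: R->0, L->5 (L advanced); B->plug->B->R->D->L->F->refl->D->L'->H->R'->E->plug->E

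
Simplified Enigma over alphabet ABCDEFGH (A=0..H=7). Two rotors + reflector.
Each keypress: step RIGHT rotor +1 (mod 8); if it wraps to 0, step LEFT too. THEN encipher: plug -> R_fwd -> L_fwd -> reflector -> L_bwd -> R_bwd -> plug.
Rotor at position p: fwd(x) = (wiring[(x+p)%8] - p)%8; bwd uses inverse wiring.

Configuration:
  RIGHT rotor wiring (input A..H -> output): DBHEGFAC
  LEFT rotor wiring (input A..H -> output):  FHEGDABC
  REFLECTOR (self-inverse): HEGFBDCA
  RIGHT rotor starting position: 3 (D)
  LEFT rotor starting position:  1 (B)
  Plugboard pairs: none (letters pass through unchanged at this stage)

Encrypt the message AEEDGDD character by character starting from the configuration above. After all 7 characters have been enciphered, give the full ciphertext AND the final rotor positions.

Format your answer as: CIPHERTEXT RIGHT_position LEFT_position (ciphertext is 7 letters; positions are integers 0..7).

Char 1 ('A'): step: R->4, L=1; A->plug->A->R->C->L->F->refl->D->L'->B->R'->B->plug->B
Char 2 ('E'): step: R->5, L=1; E->plug->E->R->E->L->H->refl->A->L'->F->R'->C->plug->C
Char 3 ('E'): step: R->6, L=1; E->plug->E->R->B->L->D->refl->F->L'->C->R'->A->plug->A
Char 4 ('D'): step: R->7, L=1; D->plug->D->R->A->L->G->refl->C->L'->D->R'->A->plug->A
Char 5 ('G'): step: R->0, L->2 (L advanced); G->plug->G->R->A->L->C->refl->G->L'->D->R'->A->plug->A
Char 6 ('D'): step: R->1, L=2; D->plug->D->R->F->L->A->refl->H->L'->E->R'->E->plug->E
Char 7 ('D'): step: R->2, L=2; D->plug->D->R->D->L->G->refl->C->L'->A->R'->F->plug->F
Final: ciphertext=BCAAAEF, RIGHT=2, LEFT=2

Answer: BCAAAEF 2 2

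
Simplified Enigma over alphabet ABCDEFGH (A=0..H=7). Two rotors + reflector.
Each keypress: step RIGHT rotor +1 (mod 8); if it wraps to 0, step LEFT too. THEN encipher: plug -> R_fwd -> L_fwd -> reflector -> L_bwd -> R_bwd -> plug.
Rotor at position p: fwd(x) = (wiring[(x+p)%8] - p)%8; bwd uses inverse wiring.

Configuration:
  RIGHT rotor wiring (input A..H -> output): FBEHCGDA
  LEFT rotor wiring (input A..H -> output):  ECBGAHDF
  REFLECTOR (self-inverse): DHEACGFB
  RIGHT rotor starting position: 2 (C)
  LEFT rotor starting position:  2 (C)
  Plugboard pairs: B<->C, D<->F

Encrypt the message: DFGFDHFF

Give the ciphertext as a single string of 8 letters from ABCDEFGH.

Char 1 ('D'): step: R->3, L=2; D->plug->F->R->C->L->G->refl->F->L'->D->R'->C->plug->B
Char 2 ('F'): step: R->4, L=2; F->plug->D->R->E->L->B->refl->H->L'->A->R'->G->plug->G
Char 3 ('G'): step: R->5, L=2; G->plug->G->R->C->L->G->refl->F->L'->D->R'->C->plug->B
Char 4 ('F'): step: R->6, L=2; F->plug->D->R->D->L->F->refl->G->L'->C->R'->B->plug->C
Char 5 ('D'): step: R->7, L=2; D->plug->F->R->D->L->F->refl->G->L'->C->R'->C->plug->B
Char 6 ('H'): step: R->0, L->3 (L advanced); H->plug->H->R->A->L->D->refl->A->L'->D->R'->G->plug->G
Char 7 ('F'): step: R->1, L=3; F->plug->D->R->B->L->F->refl->G->L'->H->R'->G->plug->G
Char 8 ('F'): step: R->2, L=3; F->plug->D->R->E->L->C->refl->E->L'->C->R'->A->plug->A

Answer: BGBCBGGA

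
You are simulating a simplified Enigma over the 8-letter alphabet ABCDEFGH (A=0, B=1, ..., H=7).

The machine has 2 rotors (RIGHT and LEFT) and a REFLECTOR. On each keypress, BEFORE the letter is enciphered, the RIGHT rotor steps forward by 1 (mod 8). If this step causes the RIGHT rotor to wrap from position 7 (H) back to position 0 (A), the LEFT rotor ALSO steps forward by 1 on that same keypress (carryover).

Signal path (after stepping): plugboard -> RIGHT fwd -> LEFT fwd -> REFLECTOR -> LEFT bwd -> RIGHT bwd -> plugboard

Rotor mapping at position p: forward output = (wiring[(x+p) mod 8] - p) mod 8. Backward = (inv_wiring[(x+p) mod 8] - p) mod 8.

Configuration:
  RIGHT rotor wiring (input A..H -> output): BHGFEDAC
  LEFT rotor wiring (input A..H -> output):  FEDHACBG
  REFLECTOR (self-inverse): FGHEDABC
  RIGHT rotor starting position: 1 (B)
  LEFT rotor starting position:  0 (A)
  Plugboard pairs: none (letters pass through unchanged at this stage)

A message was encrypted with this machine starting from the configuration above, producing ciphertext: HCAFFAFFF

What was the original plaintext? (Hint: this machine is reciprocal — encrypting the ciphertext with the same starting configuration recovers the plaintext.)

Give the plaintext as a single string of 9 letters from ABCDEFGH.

Answer: BGCEGFAHG

Derivation:
Char 1 ('H'): step: R->2, L=0; H->plug->H->R->F->L->C->refl->H->L'->D->R'->B->plug->B
Char 2 ('C'): step: R->3, L=0; C->plug->C->R->A->L->F->refl->A->L'->E->R'->G->plug->G
Char 3 ('A'): step: R->4, L=0; A->plug->A->R->A->L->F->refl->A->L'->E->R'->C->plug->C
Char 4 ('F'): step: R->5, L=0; F->plug->F->R->B->L->E->refl->D->L'->C->R'->E->plug->E
Char 5 ('F'): step: R->6, L=0; F->plug->F->R->H->L->G->refl->B->L'->G->R'->G->plug->G
Char 6 ('A'): step: R->7, L=0; A->plug->A->R->D->L->H->refl->C->L'->F->R'->F->plug->F
Char 7 ('F'): step: R->0, L->1 (L advanced); F->plug->F->R->D->L->H->refl->C->L'->B->R'->A->plug->A
Char 8 ('F'): step: R->1, L=1; F->plug->F->R->H->L->E->refl->D->L'->A->R'->H->plug->H
Char 9 ('F'): step: R->2, L=1; F->plug->F->R->A->L->D->refl->E->L'->H->R'->G->plug->G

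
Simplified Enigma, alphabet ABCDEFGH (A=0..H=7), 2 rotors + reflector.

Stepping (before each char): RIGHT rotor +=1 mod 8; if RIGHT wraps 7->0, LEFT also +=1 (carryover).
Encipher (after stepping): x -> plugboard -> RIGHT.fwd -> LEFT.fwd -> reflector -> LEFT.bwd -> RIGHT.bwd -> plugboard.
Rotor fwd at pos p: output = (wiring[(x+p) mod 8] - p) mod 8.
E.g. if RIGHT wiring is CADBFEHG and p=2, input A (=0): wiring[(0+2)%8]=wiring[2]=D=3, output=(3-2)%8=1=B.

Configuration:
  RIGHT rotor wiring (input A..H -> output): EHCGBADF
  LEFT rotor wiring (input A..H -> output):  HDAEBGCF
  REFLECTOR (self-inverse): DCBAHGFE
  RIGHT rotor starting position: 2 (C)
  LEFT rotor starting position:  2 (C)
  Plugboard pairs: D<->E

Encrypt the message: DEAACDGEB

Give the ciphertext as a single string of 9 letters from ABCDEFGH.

Answer: ACDDABEGD

Derivation:
Char 1 ('D'): step: R->3, L=2; D->plug->E->R->C->L->H->refl->E->L'->D->R'->A->plug->A
Char 2 ('E'): step: R->4, L=2; E->plug->D->R->B->L->C->refl->B->L'->H->R'->C->plug->C
Char 3 ('A'): step: R->5, L=2; A->plug->A->R->D->L->E->refl->H->L'->C->R'->E->plug->D
Char 4 ('A'): step: R->6, L=2; A->plug->A->R->F->L->D->refl->A->L'->E->R'->E->plug->D
Char 5 ('C'): step: R->7, L=2; C->plug->C->R->A->L->G->refl->F->L'->G->R'->A->plug->A
Char 6 ('D'): step: R->0, L->3 (L advanced); D->plug->E->R->B->L->G->refl->F->L'->H->R'->B->plug->B
Char 7 ('G'): step: R->1, L=3; G->plug->G->R->E->L->C->refl->B->L'->A->R'->D->plug->E
Char 8 ('E'): step: R->2, L=3; E->plug->D->R->G->L->A->refl->D->L'->C->R'->G->plug->G
Char 9 ('B'): step: R->3, L=3; B->plug->B->R->G->L->A->refl->D->L'->C->R'->E->plug->D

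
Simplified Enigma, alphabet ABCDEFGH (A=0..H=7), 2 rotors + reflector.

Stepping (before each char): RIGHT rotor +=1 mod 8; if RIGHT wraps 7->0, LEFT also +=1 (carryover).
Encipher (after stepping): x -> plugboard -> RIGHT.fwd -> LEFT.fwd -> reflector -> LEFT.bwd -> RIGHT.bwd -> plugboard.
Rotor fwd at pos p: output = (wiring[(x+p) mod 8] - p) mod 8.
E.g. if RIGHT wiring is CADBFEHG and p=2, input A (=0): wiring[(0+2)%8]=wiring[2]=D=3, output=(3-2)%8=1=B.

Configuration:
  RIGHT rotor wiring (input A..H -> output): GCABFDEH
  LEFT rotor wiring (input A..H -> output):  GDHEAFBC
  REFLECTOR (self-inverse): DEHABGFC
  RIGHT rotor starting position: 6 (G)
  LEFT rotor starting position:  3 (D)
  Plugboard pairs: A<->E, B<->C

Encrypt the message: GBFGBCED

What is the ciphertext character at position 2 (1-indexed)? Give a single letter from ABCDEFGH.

Char 1 ('G'): step: R->7, L=3; G->plug->G->R->E->L->H->refl->C->L'->C->R'->E->plug->A
Char 2 ('B'): step: R->0, L->4 (L advanced); B->plug->C->R->A->L->E->refl->B->L'->B->R'->D->plug->D

D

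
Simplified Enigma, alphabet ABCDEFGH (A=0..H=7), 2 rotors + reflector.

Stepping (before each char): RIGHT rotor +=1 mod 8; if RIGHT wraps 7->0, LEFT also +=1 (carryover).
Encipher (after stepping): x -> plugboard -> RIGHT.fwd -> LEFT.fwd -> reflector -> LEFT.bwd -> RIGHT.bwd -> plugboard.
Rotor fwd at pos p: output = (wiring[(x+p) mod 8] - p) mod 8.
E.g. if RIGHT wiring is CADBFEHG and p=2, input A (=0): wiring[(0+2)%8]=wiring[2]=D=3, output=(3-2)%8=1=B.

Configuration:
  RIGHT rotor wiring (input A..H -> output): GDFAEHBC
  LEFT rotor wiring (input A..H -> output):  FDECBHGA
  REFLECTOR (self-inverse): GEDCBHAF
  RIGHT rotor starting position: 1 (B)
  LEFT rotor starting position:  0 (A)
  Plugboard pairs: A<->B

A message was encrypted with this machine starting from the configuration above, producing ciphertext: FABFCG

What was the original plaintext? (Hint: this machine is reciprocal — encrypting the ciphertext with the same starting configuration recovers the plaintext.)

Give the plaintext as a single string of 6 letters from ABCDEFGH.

Answer: DFCCDF

Derivation:
Char 1 ('F'): step: R->2, L=0; F->plug->F->R->A->L->F->refl->H->L'->F->R'->D->plug->D
Char 2 ('A'): step: R->3, L=0; A->plug->B->R->B->L->D->refl->C->L'->D->R'->F->plug->F
Char 3 ('B'): step: R->4, L=0; B->plug->A->R->A->L->F->refl->H->L'->F->R'->C->plug->C
Char 4 ('F'): step: R->5, L=0; F->plug->F->R->A->L->F->refl->H->L'->F->R'->C->plug->C
Char 5 ('C'): step: R->6, L=0; C->plug->C->R->A->L->F->refl->H->L'->F->R'->D->plug->D
Char 6 ('G'): step: R->7, L=0; G->plug->G->R->A->L->F->refl->H->L'->F->R'->F->plug->F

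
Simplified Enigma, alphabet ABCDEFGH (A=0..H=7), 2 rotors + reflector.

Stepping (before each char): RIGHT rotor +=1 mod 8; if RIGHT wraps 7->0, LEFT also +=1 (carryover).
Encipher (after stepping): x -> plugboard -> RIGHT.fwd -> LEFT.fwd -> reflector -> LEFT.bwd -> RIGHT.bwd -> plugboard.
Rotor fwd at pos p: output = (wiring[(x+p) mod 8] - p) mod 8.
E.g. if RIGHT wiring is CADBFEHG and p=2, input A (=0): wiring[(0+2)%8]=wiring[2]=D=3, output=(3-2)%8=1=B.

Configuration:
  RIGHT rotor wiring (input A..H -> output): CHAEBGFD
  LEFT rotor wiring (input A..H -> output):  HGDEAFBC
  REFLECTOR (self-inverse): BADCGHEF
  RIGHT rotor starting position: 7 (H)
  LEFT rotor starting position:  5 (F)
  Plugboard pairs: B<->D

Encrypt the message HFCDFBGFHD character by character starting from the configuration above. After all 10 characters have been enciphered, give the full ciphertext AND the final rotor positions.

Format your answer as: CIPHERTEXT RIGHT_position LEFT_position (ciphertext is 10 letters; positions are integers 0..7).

Char 1 ('H'): step: R->0, L->6 (L advanced); H->plug->H->R->D->L->A->refl->B->L'->C->R'->A->plug->A
Char 2 ('F'): step: R->1, L=6; F->plug->F->R->E->L->F->refl->H->L'->H->R'->B->plug->D
Char 3 ('C'): step: R->2, L=6; C->plug->C->R->H->L->H->refl->F->L'->E->R'->D->plug->B
Char 4 ('D'): step: R->3, L=6; D->plug->B->R->G->L->C->refl->D->L'->A->R'->E->plug->E
Char 5 ('F'): step: R->4, L=6; F->plug->F->R->D->L->A->refl->B->L'->C->R'->B->plug->D
Char 6 ('B'): step: R->5, L=6; B->plug->D->R->F->L->G->refl->E->L'->B->R'->A->plug->A
Char 7 ('G'): step: R->6, L=6; G->plug->G->R->D->L->A->refl->B->L'->C->R'->E->plug->E
Char 8 ('F'): step: R->7, L=6; F->plug->F->R->C->L->B->refl->A->L'->D->R'->B->plug->D
Char 9 ('H'): step: R->0, L->7 (L advanced); H->plug->H->R->D->L->E->refl->G->L'->G->R'->F->plug->F
Char 10 ('D'): step: R->1, L=7; D->plug->B->R->H->L->C->refl->D->L'->A->R'->D->plug->B
Final: ciphertext=ADBEDAEDFB, RIGHT=1, LEFT=7

Answer: ADBEDAEDFB 1 7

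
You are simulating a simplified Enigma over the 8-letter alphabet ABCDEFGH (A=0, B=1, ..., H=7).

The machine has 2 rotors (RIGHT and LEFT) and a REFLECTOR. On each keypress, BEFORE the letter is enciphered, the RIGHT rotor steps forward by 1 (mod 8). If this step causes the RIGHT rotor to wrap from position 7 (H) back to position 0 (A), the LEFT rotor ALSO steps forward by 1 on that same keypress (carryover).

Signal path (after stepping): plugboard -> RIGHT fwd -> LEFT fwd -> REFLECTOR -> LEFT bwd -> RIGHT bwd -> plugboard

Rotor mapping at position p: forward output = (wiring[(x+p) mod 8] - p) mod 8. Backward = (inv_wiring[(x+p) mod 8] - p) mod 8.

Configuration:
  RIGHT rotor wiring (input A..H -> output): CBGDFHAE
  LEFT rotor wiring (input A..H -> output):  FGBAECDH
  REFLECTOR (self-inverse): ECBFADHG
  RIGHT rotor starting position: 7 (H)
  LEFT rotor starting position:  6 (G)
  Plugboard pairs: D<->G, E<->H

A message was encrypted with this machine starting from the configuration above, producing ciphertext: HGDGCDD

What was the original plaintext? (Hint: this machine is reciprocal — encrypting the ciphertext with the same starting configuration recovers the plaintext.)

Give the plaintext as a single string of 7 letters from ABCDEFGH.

Answer: CDEDBGH

Derivation:
Char 1 ('H'): step: R->0, L->7 (L advanced); H->plug->E->R->F->L->F->refl->D->L'->G->R'->C->plug->C
Char 2 ('G'): step: R->1, L=7; G->plug->D->R->E->L->B->refl->C->L'->D->R'->G->plug->D
Char 3 ('D'): step: R->2, L=7; D->plug->G->R->A->L->A->refl->E->L'->H->R'->H->plug->E
Char 4 ('G'): step: R->3, L=7; G->plug->D->R->F->L->F->refl->D->L'->G->R'->G->plug->D
Char 5 ('C'): step: R->4, L=7; C->plug->C->R->E->L->B->refl->C->L'->D->R'->B->plug->B
Char 6 ('D'): step: R->5, L=7; D->plug->G->R->G->L->D->refl->F->L'->F->R'->D->plug->G
Char 7 ('D'): step: R->6, L=7; D->plug->G->R->H->L->E->refl->A->L'->A->R'->E->plug->H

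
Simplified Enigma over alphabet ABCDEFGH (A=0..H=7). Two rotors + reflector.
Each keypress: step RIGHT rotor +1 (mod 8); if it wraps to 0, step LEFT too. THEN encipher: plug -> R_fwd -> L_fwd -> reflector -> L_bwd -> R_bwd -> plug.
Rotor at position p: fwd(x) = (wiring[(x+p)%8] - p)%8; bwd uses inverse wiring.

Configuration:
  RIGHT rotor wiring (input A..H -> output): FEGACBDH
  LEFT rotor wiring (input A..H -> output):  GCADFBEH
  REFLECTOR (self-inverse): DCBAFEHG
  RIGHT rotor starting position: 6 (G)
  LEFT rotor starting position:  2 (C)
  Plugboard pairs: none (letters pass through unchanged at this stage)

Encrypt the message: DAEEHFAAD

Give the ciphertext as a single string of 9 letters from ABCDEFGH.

Answer: GDBGGBEEH

Derivation:
Char 1 ('D'): step: R->7, L=2; D->plug->D->R->H->L->A->refl->D->L'->C->R'->G->plug->G
Char 2 ('A'): step: R->0, L->3 (L advanced); A->plug->A->R->F->L->D->refl->A->L'->A->R'->D->plug->D
Char 3 ('E'): step: R->1, L=3; E->plug->E->R->A->L->A->refl->D->L'->F->R'->B->plug->B
Char 4 ('E'): step: R->2, L=3; E->plug->E->R->B->L->C->refl->B->L'->D->R'->G->plug->G
Char 5 ('H'): step: R->3, L=3; H->plug->H->R->D->L->B->refl->C->L'->B->R'->G->plug->G
Char 6 ('F'): step: R->4, L=3; F->plug->F->R->A->L->A->refl->D->L'->F->R'->B->plug->B
Char 7 ('A'): step: R->5, L=3; A->plug->A->R->E->L->E->refl->F->L'->H->R'->E->plug->E
Char 8 ('A'): step: R->6, L=3; A->plug->A->R->F->L->D->refl->A->L'->A->R'->E->plug->E
Char 9 ('D'): step: R->7, L=3; D->plug->D->R->H->L->F->refl->E->L'->E->R'->H->plug->H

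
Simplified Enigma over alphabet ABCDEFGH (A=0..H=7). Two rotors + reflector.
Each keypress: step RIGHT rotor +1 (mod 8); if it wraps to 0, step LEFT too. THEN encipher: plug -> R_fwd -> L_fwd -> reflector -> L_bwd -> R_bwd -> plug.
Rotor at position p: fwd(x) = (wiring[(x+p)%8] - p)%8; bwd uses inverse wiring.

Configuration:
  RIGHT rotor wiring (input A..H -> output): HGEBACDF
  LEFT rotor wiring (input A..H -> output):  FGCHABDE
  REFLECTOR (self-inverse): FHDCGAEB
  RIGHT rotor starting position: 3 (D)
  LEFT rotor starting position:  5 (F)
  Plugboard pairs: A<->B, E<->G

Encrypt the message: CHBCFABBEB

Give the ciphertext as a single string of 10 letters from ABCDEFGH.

Char 1 ('C'): step: R->4, L=5; C->plug->C->R->H->L->D->refl->C->L'->G->R'->B->plug->A
Char 2 ('H'): step: R->5, L=5; H->plug->H->R->D->L->A->refl->F->L'->F->R'->A->plug->B
Char 3 ('B'): step: R->6, L=5; B->plug->A->R->F->L->F->refl->A->L'->D->R'->F->plug->F
Char 4 ('C'): step: R->7, L=5; C->plug->C->R->H->L->D->refl->C->L'->G->R'->A->plug->B
Char 5 ('F'): step: R->0, L->6 (L advanced); F->plug->F->R->C->L->H->refl->B->L'->F->R'->H->plug->H
Char 6 ('A'): step: R->1, L=6; A->plug->B->R->D->L->A->refl->F->L'->A->R'->C->plug->C
Char 7 ('B'): step: R->2, L=6; B->plug->A->R->C->L->H->refl->B->L'->F->R'->G->plug->E
Char 8 ('B'): step: R->3, L=6; B->plug->A->R->G->L->C->refl->D->L'->H->R'->C->plug->C
Char 9 ('E'): step: R->4, L=6; E->plug->G->R->A->L->F->refl->A->L'->D->R'->E->plug->G
Char 10 ('B'): step: R->5, L=6; B->plug->A->R->F->L->B->refl->H->L'->C->R'->D->plug->D

Answer: ABFBHCECGD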